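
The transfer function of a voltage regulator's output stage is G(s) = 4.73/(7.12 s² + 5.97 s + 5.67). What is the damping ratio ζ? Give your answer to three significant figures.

Dividing through by 7.12: denominator becomes s² + 0.8385 s + 0.7963.
So ω_n = √0.7963 = 0.892 rad/s and ζ = 0.8385/(2·0.892) = 0.470.

ζ ≈ 0.470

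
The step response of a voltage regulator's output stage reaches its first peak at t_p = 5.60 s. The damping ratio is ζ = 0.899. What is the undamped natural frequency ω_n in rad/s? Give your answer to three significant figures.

ω_n ≈ 1.28 rad/s

Peak time t_p = π/ω_d, so ω_d = π/t_p = π/5.60 = 0.561 rad/s.
ω_n = ω_d/√(1−ζ²) = 0.561/√0.192 = 1.28 rad/s.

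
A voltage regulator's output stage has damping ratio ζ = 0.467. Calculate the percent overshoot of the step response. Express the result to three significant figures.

For an underdamped second-order system, %OS = 100·exp(−πζ/√(1−ζ²)).
πζ/√(1−ζ²) = π·0.467/√(1−0.218) = 1.659, so %OS = 100·e^(−1.659) = 19.0%.

%OS ≈ 19.0%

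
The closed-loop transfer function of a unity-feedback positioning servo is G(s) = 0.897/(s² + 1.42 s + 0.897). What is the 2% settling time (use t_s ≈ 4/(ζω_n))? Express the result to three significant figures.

Comparing the denominator to s² + 2ζω_n s + ω_n²: ω_n = √0.897 = 0.947 rad/s, and 2ζω_n = 1.42 so ζ = 1.42/(2·0.947) = 0.750.
t_s ≈ 4/(ζω_n) = 4/(0.750·0.947) = 5.63 s.

t_s ≈ 5.63 s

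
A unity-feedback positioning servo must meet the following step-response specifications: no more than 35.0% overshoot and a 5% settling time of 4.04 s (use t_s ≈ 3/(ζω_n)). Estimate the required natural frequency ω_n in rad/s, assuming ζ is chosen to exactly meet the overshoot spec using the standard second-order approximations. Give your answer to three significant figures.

From %OS = 100·exp(−πζ/√(1−ζ²)), invert to get ζ = −ln(OS)/√(π² + ln²(OS)) with OS = 0.350.
−ln 0.350 = 1.050, so ζ = 1.050/√(π² + 1.102) = 0.317.
From t_s ≈ 3/(ζω_n): ω_n = 3/(ζ·t_s) = 3/(0.317·4.04) = 2.34 rad/s.

ω_n ≈ 2.34 rad/s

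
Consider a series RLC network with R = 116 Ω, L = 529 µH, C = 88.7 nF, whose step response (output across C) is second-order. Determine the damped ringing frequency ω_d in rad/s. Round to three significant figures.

ω_d ≈ 96400 rad/s

For a series RLC circuit (capacitor voltage as output), ω_n = 1/√(LC) = 1/√(529 µH · 88.7 nF) = 146000 rad/s.
ζ = (R/2)·√(C/L) = (116/2)·√(88.7 nF/529 µH) = 0.751.
ω_d = 146000·√(1 − 0.751²) = 96400 rad/s.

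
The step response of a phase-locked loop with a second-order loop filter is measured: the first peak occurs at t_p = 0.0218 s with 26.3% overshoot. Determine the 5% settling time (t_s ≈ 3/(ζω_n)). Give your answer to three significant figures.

ζ from %OS: ζ = |ln 0.263|/√(π²+ln²0.263) = 0.391.
From t_p = π/ω_d, ω_d = π/0.0218 = 144 rad/s, so ω_n = ω_d/√(1−ζ²) = 157 rad/s.
t_s ≈ 3/(ζω_n) = 3/(0.391·157) = 0.0490 s.

t_s ≈ 0.0490 s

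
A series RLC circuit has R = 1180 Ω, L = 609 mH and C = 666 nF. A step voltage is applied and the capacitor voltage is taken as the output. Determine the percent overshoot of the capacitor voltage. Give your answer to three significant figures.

For a series RLC circuit (capacitor voltage as output), ω_n = 1/√(LC) = 1/√(609 mH · 666 nF) = 1570 rad/s.
ζ = (R/2)·√(C/L) = (1180/2)·√(666 nF/609 mH) = 0.617.
%OS = 100 e^{−πζ/√(1−ζ²)} with ζ = 0.617 gives 8.52%.

%OS ≈ 8.52%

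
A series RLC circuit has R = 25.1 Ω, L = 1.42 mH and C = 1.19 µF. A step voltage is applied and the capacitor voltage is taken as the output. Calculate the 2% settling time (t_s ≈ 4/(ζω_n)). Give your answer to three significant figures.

t_s ≈ 0.000453 s

For a series RLC circuit (capacitor voltage as output), ω_n = 1/√(LC) = 1/√(1.42 mH · 1.19 µF) = 24300 rad/s.
ζ = (R/2)·√(C/L) = (25.1/2)·√(1.19 µF/1.42 mH) = 0.363.
t_s ≈ 4/(ζω_n) = 0.000453 s.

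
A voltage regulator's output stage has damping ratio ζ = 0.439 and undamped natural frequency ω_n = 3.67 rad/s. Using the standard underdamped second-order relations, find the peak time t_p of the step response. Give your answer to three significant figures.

The damped frequency is ω_d = ω_n√(1−ζ²) = 3.67·√(1−0.193) = 3.30 rad/s.
Peak time t_p = π/ω_d = π/3.30 = 0.953 s.

t_p ≈ 0.953 s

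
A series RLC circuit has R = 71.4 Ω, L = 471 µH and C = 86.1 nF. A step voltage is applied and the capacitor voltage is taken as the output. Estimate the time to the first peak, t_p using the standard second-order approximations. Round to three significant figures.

For a series RLC circuit (capacitor voltage as output), ω_n = 1/√(LC) = 1/√(471 µH · 86.1 nF) = 157000 rad/s.
ζ = (R/2)·√(C/L) = (71.4/2)·√(86.1 nF/471 µH) = 0.483.
ω_d = ω_n√(1−ζ²) = 138000 rad/s. t_p = π/ω_d = 0.0000228 s.

t_p ≈ 0.0000228 s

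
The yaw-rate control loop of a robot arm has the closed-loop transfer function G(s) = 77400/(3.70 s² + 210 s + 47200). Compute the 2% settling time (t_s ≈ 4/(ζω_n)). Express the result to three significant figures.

Dividing through by 3.70: denominator becomes s² + 56.76 s + 12760.
So ω_n = √12760 = 113 rad/s and ζ = 56.76/(2·113) = 0.251.
t_s ≈ 4/(ζω_n) = 0.141 s.

t_s ≈ 0.141 s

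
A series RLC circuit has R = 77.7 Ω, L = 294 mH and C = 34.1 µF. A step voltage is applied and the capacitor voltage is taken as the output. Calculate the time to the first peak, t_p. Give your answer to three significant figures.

For a series RLC circuit (capacitor voltage as output), ω_n = 1/√(LC) = 1/√(294 mH · 34.1 µF) = 316 rad/s.
ζ = (R/2)·√(C/L) = (77.7/2)·√(34.1 µF/294 mH) = 0.418.
ω_d = 316·√(1 − 0.418²) = 287 rad/s. t_p = π/ω_d = 0.0110 s.

t_p ≈ 0.0110 s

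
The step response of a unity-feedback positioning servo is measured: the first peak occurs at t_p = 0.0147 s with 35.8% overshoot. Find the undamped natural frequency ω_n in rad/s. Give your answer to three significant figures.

ζ from %OS: ζ = |ln 0.358|/√(π²+ln²0.358) = 0.311.
From t_p = π/ω_d, ω_d = π/0.0147 = 214 rad/s, so ω_n = ω_d/√(1−ζ²) = 225 rad/s.

ω_n ≈ 225 rad/s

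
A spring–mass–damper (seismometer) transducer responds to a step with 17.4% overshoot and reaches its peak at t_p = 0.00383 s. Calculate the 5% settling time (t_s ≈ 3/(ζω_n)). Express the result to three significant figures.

The overshoot fixes ζ = −ln(OS)/√(π²+ln²(OS)) = 0.486.
From t_p = π/ω_d, ω_d = π/0.00383 = 820 rad/s, so ω_n = ω_d/√(1−ζ²) = 939 rad/s.
t_s ≈ 3/(ζω_n) = 3/(0.486·939) = 0.00657 s.

t_s ≈ 0.00657 s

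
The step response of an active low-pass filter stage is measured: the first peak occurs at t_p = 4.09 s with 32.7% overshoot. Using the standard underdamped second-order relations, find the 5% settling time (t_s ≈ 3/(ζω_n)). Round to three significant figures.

t_s ≈ 11.0 s

The overshoot fixes ζ = −ln(OS)/√(π²+ln²(OS)) = 0.335.
From t_p = π/ω_d, ω_d = π/4.09 = 0.768 rad/s, so ω_n = ω_d/√(1−ζ²) = 0.815 rad/s.
t_s ≈ 3/(ζω_n) = 3/(0.335·0.815) = 11.0 s.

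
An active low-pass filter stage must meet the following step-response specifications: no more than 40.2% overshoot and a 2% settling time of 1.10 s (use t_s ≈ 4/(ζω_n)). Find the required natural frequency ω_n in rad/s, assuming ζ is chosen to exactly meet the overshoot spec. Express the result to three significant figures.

ω_n ≈ 13.1 rad/s

ζ = −ln(OS)/√(π² + (ln OS)²). With OS = 0.402, ln OS = −0.9113 and ζ = 0.9113/3.271 = 0.279.
Then ω_n = 4/(ζ t_s) = 4/(0.279 × 1.10) = 13.1 rad/s.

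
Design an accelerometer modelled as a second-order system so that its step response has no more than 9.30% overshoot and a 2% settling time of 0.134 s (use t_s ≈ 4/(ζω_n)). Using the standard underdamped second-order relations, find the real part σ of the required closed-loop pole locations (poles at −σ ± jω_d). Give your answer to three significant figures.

σ ≈ 29.9

The settling-time spec alone fixes σ = ζω_n = 4/t_s = 4/0.134 = 29.9.
(Overshoot then fixes ζ = 0.603 and hence ω_d = σ·√(1−ζ²)/ζ = 39.5 rad/s.)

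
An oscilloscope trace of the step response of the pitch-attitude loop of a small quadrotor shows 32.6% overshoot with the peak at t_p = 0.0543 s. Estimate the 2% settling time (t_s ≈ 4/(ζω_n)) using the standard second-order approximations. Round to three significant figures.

t_s ≈ 0.194 s

ζ from %OS: ζ = |ln 0.326|/√(π²+ln²0.326) = 0.336.
From t_p = π/ω_d, ω_d = π/0.0543 = 57.9 rad/s, so ω_n = ω_d/√(1−ζ²) = 61.4 rad/s.
t_s ≈ 4/(ζω_n) = 4/(0.336·61.4) = 0.194 s.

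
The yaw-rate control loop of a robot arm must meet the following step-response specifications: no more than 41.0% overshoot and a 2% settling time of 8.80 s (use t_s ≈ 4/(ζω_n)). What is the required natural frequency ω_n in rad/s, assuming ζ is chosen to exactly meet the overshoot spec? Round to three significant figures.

From %OS = 100·exp(−πζ/√(1−ζ²)), invert to get ζ = −ln(OS)/√(π² + ln²(OS)) with OS = 0.410.
−ln 0.410 = 0.8916, so ζ = 0.8916/√(π² + 0.7949) = 0.273.
From t_s ≈ 4/(ζω_n): ω_n = 4/(ζ·t_s) = 4/(0.273·8.80) = 1.66 rad/s.

ω_n ≈ 1.66 rad/s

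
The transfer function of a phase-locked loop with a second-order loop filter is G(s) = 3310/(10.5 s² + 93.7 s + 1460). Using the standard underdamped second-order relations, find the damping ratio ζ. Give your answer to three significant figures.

ζ ≈ 0.378

Dividing through by 10.5: denominator becomes s² + 8.924 s + 139.0.
So ω_n = √139.0 = 11.8 rad/s and ζ = 8.924/(2·11.8) = 0.378.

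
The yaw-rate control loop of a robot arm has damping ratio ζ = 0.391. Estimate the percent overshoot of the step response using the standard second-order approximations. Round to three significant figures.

%OS ≈ 26.3%

For an underdamped second-order system, %OS = 100·exp(−πζ/√(1−ζ²)).
πζ/√(1−ζ²) = π·0.391/√(1−0.153) = 1.335, so %OS = 100·e^(−1.335) = 26.3%.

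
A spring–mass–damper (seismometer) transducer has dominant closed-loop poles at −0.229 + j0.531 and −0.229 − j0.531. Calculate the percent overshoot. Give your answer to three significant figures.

%OS ≈ 25.8%

With σ = 0.229, ω_d = 0.531: ω_n = √(σ²+ω_d²) = 0.578 rad/s, ζ = σ/ω_n = 0.396.
%OS = 100 e^{−πζ/√(1−ζ²)} with ζ = 0.396 gives 25.8%.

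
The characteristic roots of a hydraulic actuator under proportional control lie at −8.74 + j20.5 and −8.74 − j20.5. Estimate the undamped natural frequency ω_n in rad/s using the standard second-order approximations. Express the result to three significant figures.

ω_n ≈ 22.3 rad/s

|pole| = ω_n = √(8.74² + 20.5²) = 22.3 rad/s; ζ = cos θ = σ/ω_n = 0.392.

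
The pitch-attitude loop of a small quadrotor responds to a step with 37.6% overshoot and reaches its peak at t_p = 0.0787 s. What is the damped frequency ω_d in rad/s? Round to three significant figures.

t_p = π/ω_d, so ω_d = π/0.0787 = 39.9 rad/s.

ω_d ≈ 39.9 rad/s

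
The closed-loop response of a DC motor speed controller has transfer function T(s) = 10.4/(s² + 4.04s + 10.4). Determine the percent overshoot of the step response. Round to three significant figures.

Comparing the denominator to s² + 2ζω_n s + ω_n²: ω_n = √10.4 = 3.22 rad/s, and 2ζω_n = 4.04 so ζ = 4.04/(2·3.22) = 0.626.
Overshoot: exp(−π·0.626/√(1−0.626²)) = 0.0801, i.e. 8.01%.

%OS ≈ 8.01%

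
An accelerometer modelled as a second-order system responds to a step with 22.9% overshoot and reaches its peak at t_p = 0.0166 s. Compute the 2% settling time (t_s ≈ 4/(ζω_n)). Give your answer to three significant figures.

From the overshoot, ζ = −ln(OS)/√(π²+ln²(OS)) = 0.425.
From t_p = π/ω_d, ω_d = π/0.0166 = 189 rad/s, so ω_n = ω_d/√(1−ζ²) = 209 rad/s.
t_s ≈ 4/(ζω_n) = 4/(0.425·209) = 0.0450 s.

t_s ≈ 0.0450 s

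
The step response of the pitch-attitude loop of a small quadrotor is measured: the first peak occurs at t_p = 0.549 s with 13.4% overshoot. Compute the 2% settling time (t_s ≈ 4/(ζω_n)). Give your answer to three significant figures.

t_s ≈ 1.09 s

The overshoot fixes ζ = −ln(OS)/√(π²+ln²(OS)) = 0.539.
t_p = π/ω_d ⇒ ω_d = 5.72 rad/s; then ω_n = ω_d/√(1−ζ²) = 6.79 rad/s.
t_s ≈ 4/(ζω_n) = 4/(0.539·6.79) = 1.09 s.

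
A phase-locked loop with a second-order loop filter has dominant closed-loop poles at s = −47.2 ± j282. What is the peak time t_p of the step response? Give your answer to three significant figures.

t_p ≈ 0.0111 s

t_p = π/ω_d with ω_d = 282 (the imaginary part), so t_p = 0.0111 s.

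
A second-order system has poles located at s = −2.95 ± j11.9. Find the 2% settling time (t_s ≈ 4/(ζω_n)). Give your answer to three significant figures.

t_s ≈ 1.36 s

For poles at −σ ± jω_d, ζω_n = σ = 2.95, so t_s ≈ 4/σ = 1.36 s.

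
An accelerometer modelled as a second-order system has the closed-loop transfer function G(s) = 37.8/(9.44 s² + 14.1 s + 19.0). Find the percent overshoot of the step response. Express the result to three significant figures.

Dividing through by 9.44: denominator becomes s² + 1.494 s + 2.013.
So ω_n = √2.013 = 1.42 rad/s and ζ = 1.494/(2·1.42) = 0.526.
%OS = 100·exp(−πζ/√(1−ζ²)) = 14.3%.

%OS ≈ 14.3%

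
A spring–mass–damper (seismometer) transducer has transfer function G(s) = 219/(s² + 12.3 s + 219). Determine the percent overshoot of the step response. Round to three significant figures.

%OS ≈ 23.8%

ω_n = √219 = 14.8 rad/s; ζ = 12.3/(2·14.8) = 0.416.
Overshoot: exp(−π·0.416/√(1−0.416²)) = 0.238, i.e. 23.8%.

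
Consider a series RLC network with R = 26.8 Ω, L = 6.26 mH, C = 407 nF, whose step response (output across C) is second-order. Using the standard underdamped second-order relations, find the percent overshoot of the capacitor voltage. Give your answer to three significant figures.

For a series RLC circuit (capacitor voltage as output), ω_n = 1/√(LC) = 1/√(6.26 mH · 407 nF) = 19800 rad/s.
ζ = (R/2)·√(C/L) = (26.8/2)·√(407 nF/6.26 mH) = 0.108.
%OS = 100 e^{−πζ/√(1−ζ²)} with ζ = 0.108 gives 71.1%.

%OS ≈ 71.1%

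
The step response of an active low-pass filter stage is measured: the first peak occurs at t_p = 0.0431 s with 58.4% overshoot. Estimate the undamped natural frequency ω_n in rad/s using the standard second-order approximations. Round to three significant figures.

ω_n ≈ 74.0 rad/s

ζ from %OS: ζ = |ln 0.584|/√(π²+ln²0.584) = 0.169.
From t_p = π/ω_d, ω_d = π/0.0431 = 72.9 rad/s, so ω_n = ω_d/√(1−ζ²) = 74.0 rad/s.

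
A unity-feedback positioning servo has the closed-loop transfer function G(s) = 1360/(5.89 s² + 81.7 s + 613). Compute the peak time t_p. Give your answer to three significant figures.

t_p ≈ 0.420 s

Dividing through by 5.89: denominator becomes s² + 13.87 s + 104.1.
So ω_n = √104.1 = 10.2 rad/s and ζ = 13.87/(2·10.2) = 0.680.
ω_d = ω_n√(1−ζ²) = 7.48 rad/s. t_p = π/ω_d = 0.420 s.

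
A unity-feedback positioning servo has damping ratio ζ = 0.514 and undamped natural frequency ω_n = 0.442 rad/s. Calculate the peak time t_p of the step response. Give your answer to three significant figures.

t_p ≈ 8.29 s

The damped frequency is ω_d = ω_n√(1−ζ²) = 0.442·√(1−0.264) = 0.379 rad/s.
Peak time t_p = π/ω_d = π/0.379 = 8.29 s.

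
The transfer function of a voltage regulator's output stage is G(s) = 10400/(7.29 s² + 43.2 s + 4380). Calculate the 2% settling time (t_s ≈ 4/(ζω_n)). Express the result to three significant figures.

t_s ≈ 1.35 s

Dividing through by 7.29: denominator becomes s² + 5.926 s + 600.8.
So ω_n = √600.8 = 24.5 rad/s and ζ = 5.926/(2·24.5) = 0.121.
t_s ≈ 4/(ζω_n) = 1.35 s.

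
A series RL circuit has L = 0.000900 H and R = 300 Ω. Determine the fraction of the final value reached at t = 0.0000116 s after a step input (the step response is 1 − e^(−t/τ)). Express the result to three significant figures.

y/y_∞ ≈ 0.979

τ = L/R = 0.000900/300 = 0.00000300 s.
y(t)/y_∞ = 1 − e^(−t/τ) = 1 − e^(−0.0000116/0.00000300) = 1 − e^(−3.87) = 0.979.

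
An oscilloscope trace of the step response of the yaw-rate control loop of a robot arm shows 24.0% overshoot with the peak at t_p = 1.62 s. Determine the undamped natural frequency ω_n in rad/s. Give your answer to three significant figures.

ω_n ≈ 2.13 rad/s

The overshoot fixes ζ = −ln(OS)/√(π²+ln²(OS)) = 0.414.
From t_p = π/ω_d, ω_d = π/1.62 = 1.94 rad/s, so ω_n = ω_d/√(1−ζ²) = 2.13 rad/s.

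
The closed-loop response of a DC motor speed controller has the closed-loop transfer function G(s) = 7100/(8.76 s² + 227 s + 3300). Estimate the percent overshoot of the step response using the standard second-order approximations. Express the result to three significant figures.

%OS ≈ 5.98%

Dividing through by 8.76: denominator becomes s² + 25.91 s + 376.7.
So ω_n = √376.7 = 19.4 rad/s and ζ = 25.91/(2·19.4) = 0.668.
%OS = 100 e^{−πζ/√(1−ζ²)} with ζ = 0.668 gives 5.98%.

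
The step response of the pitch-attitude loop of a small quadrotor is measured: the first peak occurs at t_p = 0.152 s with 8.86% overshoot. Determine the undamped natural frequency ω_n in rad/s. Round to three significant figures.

ω_n ≈ 26.1 rad/s

ζ from %OS: ζ = |ln 0.0886|/√(π²+ln²0.0886) = 0.611.
t_p = π/ω_d ⇒ ω_d = 20.7 rad/s; then ω_n = ω_d/√(1−ζ²) = 26.1 rad/s.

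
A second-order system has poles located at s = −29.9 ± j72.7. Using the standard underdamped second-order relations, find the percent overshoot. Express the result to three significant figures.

|pole| = ω_n = √(29.9² + 72.7²) = 78.6 rad/s; ζ = cos θ = σ/ω_n = 0.380.
Overshoot: exp(−π·0.380/√(1−0.380²)) = 0.275, i.e. 27.5%.

%OS ≈ 27.5%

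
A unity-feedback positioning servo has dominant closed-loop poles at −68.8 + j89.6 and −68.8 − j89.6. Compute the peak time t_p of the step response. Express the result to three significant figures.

t_p ≈ 0.0351 s

t_p = π/ω_d with ω_d = 89.6 (the imaginary part), so t_p = 0.0351 s.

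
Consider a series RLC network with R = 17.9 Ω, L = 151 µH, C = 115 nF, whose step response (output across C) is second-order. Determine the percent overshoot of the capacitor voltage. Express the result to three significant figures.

For a series RLC circuit (capacitor voltage as output), ω_n = 1/√(LC) = 1/√(151 µH · 115 nF) = 240000 rad/s.
ζ = (R/2)·√(C/L) = (17.9/2)·√(115 nF/151 µH) = 0.247.
%OS = 100 e^{−πζ/√(1−ζ²)} with ζ = 0.247 gives 44.9%.

%OS ≈ 44.9%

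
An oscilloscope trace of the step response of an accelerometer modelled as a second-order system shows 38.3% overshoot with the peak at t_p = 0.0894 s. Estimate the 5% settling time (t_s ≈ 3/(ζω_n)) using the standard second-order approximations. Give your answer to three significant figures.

t_s ≈ 0.279 s

ζ from %OS: ζ = |ln 0.383|/√(π²+ln²0.383) = 0.292.
From t_p = π/ω_d, ω_d = π/0.0894 = 35.1 rad/s, so ω_n = ω_d/√(1−ζ²) = 36.7 rad/s.
t_s ≈ 3/(ζω_n) = 3/(0.292·36.7) = 0.279 s.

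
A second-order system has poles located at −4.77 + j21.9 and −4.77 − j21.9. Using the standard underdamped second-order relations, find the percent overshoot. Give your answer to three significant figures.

%OS ≈ 50.4%

|pole| = ω_n = √(4.77² + 21.9²) = 22.4 rad/s; ζ = cos θ = σ/ω_n = 0.213.
Overshoot: exp(−π·0.213/√(1−0.213²)) = 0.504, i.e. 50.4%.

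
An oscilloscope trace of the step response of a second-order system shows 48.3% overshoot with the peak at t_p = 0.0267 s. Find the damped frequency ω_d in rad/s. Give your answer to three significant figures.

t_p = π/ω_d, so ω_d = π/0.0267 = 118 rad/s.

ω_d ≈ 118 rad/s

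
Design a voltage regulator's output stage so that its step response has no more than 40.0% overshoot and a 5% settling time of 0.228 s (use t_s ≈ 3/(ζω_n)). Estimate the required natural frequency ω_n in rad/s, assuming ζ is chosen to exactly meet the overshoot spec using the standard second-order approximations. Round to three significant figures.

ω_n ≈ 47.0 rad/s

Inverting the overshoot relation: ζ = |ln 0.400|/√(π² + ln²0.400) = 0.280.
Then ω_n = 3/(ζ t_s) = 3/(0.280 × 0.228) = 47.0 rad/s.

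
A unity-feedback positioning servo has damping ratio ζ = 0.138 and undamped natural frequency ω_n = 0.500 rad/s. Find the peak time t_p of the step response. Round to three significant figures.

t_p ≈ 6.34 s

The damped frequency is ω_d = ω_n√(1−ζ²) = 0.500·√(1−0.0190) = 0.495 rad/s.
Peak time t_p = π/ω_d = π/0.495 = 6.34 s.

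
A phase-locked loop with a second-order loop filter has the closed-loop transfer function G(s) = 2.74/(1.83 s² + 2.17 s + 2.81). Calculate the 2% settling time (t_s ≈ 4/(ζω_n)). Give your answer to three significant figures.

Dividing through by 1.83: denominator becomes s² + 1.186 s + 1.536.
So ω_n = √1.536 = 1.24 rad/s and ζ = 1.186/(2·1.24) = 0.478.
t_s ≈ 4/(ζω_n) = 6.75 s.

t_s ≈ 6.75 s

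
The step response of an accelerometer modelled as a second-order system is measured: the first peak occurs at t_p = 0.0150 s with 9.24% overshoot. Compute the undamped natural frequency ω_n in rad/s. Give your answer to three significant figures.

The overshoot fixes ζ = −ln(OS)/√(π²+ln²(OS)) = 0.604.
From t_p = π/ω_d, ω_d = π/0.0150 = 209 rad/s, so ω_n = ω_d/√(1−ζ²) = 263 rad/s.

ω_n ≈ 263 rad/s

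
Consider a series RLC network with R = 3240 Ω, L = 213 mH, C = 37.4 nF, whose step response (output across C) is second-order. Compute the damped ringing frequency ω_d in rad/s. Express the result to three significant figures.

For a series RLC circuit (capacitor voltage as output), ω_n = 1/√(LC) = 1/√(213 mH · 37.4 nF) = 11200 rad/s.
ζ = (R/2)·√(C/L) = (3240/2)·√(37.4 nF/213 mH) = 0.679.
The damped frequency ω_d = ω_n√(1−ζ²) = 8230 rad/s.

ω_d ≈ 8230 rad/s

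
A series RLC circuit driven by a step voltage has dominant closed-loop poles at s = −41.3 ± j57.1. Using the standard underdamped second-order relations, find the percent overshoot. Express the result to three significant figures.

%OS ≈ 10.3%

|pole| = ω_n = √(41.3² + 57.1²) = 70.5 rad/s; ζ = cos θ = σ/ω_n = 0.586.
Overshoot: exp(−π·0.586/√(1−0.586²)) = 0.103, i.e. 10.3%.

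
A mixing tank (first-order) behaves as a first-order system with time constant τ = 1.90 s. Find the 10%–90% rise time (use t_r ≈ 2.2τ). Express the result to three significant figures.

t_r ≈ 4.18 s

t_r ≈ 2.2τ = 4.18 s.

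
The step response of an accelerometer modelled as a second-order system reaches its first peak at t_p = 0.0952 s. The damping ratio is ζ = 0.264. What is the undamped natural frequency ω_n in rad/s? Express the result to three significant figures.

Peak time t_p = π/ω_d, so ω_d = π/t_p = π/0.0952 = 33.0 rad/s.
ω_n = ω_d/√(1−ζ²) = 33.0/√0.930 = 34.2 rad/s.

ω_n ≈ 34.2 rad/s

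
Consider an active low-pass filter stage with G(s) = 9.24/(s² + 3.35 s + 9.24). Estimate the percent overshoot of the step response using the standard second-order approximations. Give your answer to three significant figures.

%OS ≈ 12.6%

Matching coefficients with s² + 2ζω_n s + ω_n² gives ω_n² = 9.24 ⇒ ω_n = 3.04 rad/s, and ζ = 3.35/(2ω_n) = 0.551.
%OS = 100·exp(−πζ/√(1−ζ²)) = 12.6%.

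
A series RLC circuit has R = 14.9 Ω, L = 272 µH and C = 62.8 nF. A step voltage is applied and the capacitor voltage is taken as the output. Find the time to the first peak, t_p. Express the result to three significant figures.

For a series RLC circuit (capacitor voltage as output), ω_n = 1/√(LC) = 1/√(272 µH · 62.8 nF) = 242000 rad/s.
ζ = (R/2)·√(C/L) = (14.9/2)·√(62.8 nF/272 µH) = 0.113.
The damped frequency ω_d = ω_n√(1−ζ²) = 240000 rad/s. t_p = π/ω_d = 0.0000131 s.

t_p ≈ 0.0000131 s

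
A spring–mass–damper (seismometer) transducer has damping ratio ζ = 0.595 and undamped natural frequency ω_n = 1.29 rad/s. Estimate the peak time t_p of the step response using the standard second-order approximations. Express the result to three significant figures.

The damped frequency is ω_d = ω_n√(1−ζ²) = 1.29·√(1−0.354) = 1.04 rad/s.
Peak time t_p = π/ω_d = π/1.04 = 3.03 s.

t_p ≈ 3.03 s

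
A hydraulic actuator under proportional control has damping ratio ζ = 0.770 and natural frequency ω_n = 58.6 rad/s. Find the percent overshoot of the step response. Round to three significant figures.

For an underdamped second-order system, %OS = 100·exp(−πζ/√(1−ζ²)).
πζ/√(1−ζ²) = π·0.770/√(1−0.593) = 3.791, so %OS = 100·e^(−3.791) = 2.26%.

%OS ≈ 2.26%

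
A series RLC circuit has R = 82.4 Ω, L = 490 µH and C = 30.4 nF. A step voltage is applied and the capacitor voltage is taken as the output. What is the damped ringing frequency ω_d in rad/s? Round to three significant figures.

ω_d ≈ 245000 rad/s

For a series RLC circuit (capacitor voltage as output), ω_n = 1/√(LC) = 1/√(490 µH · 30.4 nF) = 259000 rad/s.
ζ = (R/2)·√(C/L) = (82.4/2)·√(30.4 nF/490 µH) = 0.325.
ω_d = ω_n√(1−ζ²) = 245000 rad/s.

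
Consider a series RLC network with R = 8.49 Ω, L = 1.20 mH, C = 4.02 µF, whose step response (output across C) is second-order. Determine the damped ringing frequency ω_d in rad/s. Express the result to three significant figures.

ω_d ≈ 14000 rad/s

For a series RLC circuit (capacitor voltage as output), ω_n = 1/√(LC) = 1/√(1.20 mH · 4.02 µF) = 14400 rad/s.
ζ = (R/2)·√(C/L) = (8.49/2)·√(4.02 µF/1.20 mH) = 0.246.
ω_d = ω_n√(1−ζ²) = 14000 rad/s.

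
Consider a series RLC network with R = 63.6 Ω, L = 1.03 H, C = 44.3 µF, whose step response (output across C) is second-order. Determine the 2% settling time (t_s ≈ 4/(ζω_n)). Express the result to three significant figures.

For a series RLC circuit (capacitor voltage as output), ω_n = 1/√(LC) = 1/√(1.03 H · 44.3 µF) = 148 rad/s.
ζ = (R/2)·√(C/L) = (63.6/2)·√(44.3 µF/1.03 H) = 0.209.
t_s ≈ 4/(ζω_n) = 0.130 s.

t_s ≈ 0.130 s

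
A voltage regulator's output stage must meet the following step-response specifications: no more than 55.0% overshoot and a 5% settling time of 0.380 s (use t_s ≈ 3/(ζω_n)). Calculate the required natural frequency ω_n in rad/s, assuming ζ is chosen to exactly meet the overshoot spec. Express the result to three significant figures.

Inverting the overshoot relation: ζ = |ln 0.550|/√(π² + ln²0.550) = 0.187.
From t_s ≈ 3/(ζω_n): ω_n = 3/(ζ·t_s) = 3/(0.187·0.380) = 42.2 rad/s.

ω_n ≈ 42.2 rad/s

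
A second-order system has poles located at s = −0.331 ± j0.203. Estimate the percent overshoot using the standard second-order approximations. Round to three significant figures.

%OS ≈ 0.596%

|pole| = ω_n = √(0.331² + 0.203²) = 0.388 rad/s; ζ = cos θ = σ/ω_n = 0.852.
Overshoot: exp(−π·0.852/√(1−0.852²)) = 0.00596, i.e. 0.596%.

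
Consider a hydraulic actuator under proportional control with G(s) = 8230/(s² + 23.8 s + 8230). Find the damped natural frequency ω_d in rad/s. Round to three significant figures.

Comparing the denominator to s² + 2ζω_n s + ω_n²: ω_n = √8230 = 90.7 rad/s, and 2ζω_n = 23.8 so ζ = 23.8/(2·90.7) = 0.131.
The damped frequency ω_d = ω_n√(1−ζ²) = 89.9 rad/s.

ω_d ≈ 89.9 rad/s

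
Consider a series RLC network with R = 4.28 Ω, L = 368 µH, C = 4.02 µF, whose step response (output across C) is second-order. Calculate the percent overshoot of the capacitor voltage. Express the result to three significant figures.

%OS ≈ 48.6%

For a series RLC circuit (capacitor voltage as output), ω_n = 1/√(LC) = 1/√(368 µH · 4.02 µF) = 26000 rad/s.
ζ = (R/2)·√(C/L) = (4.28/2)·√(4.02 µF/368 µH) = 0.224.
%OS = 100·exp(−πζ/√(1−ζ²)) = 48.6%.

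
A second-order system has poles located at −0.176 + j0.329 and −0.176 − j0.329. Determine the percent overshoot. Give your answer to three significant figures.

%OS ≈ 18.6%

With σ = 0.176, ω_d = 0.329: ω_n = √(σ²+ω_d²) = 0.373 rad/s, ζ = σ/ω_n = 0.472.
%OS = 100 e^{−πζ/√(1−ζ²)} with ζ = 0.472 gives 18.6%.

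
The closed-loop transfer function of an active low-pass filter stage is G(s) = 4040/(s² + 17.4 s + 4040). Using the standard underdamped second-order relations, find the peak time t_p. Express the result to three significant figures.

Matching coefficients with s² + 2ζω_n s + ω_n² gives ω_n² = 4040 ⇒ ω_n = 63.6 rad/s, and ζ = 17.4/(2ω_n) = 0.137.
ω_d = 63.6·√(1 − 0.137²) = 63.0 rad/s. Then t_p = π/ω_d = 0.0499 s.

t_p ≈ 0.0499 s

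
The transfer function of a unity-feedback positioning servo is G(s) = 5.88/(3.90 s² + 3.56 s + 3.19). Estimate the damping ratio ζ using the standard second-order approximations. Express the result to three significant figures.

Dividing through by 3.90: denominator becomes s² + 0.9128 s + 0.8179.
So ω_n = √0.8179 = 0.904 rad/s and ζ = 0.9128/(2·0.904) = 0.505.

ζ ≈ 0.505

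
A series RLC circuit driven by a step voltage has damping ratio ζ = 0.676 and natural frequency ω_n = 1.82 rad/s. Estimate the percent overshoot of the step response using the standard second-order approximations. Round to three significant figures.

For an underdamped second-order system, %OS = 100·exp(−πζ/√(1−ζ²)).
πζ/√(1−ζ²) = π·0.676/√(1−0.457) = 2.882, so %OS = 100·e^(−2.882) = 5.60%.

%OS ≈ 5.60%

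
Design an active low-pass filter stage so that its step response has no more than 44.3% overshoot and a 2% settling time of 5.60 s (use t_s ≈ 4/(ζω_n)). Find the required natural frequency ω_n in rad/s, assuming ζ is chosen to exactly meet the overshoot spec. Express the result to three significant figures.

ω_n ≈ 2.85 rad/s

From %OS = 100·exp(−πζ/√(1−ζ²)), invert to get ζ = −ln(OS)/√(π² + ln²(OS)) with OS = 0.443.
−ln 0.443 = 0.8142, so ζ = 0.8142/√(π² + 0.6629) = 0.251.
From t_s ≈ 4/(ζω_n): ω_n = 4/(ζ·t_s) = 4/(0.251·5.60) = 2.85 rad/s.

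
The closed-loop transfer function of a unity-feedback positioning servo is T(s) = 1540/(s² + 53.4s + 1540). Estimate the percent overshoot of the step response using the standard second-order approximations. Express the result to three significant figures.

%OS ≈ 5.41%

ω_n = √1540 = 39.2 rad/s; ζ = 53.4/(2·39.2) = 0.680.
Overshoot: exp(−π·0.680/√(1−0.680²)) = 0.0541, i.e. 5.41%.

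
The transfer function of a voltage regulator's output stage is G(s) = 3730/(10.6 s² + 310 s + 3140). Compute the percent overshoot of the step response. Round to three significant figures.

%OS ≈ 0.634%

Dividing through by 10.6: denominator becomes s² + 29.25 s + 296.2.
So ω_n = √296.2 = 17.2 rad/s and ζ = 29.25/(2·17.2) = 0.850.
%OS = 100 e^{−πζ/√(1−ζ²)} with ζ = 0.850 gives 0.634%.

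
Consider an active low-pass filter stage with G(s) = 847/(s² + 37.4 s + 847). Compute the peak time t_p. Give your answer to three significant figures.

Matching coefficients with s² + 2ζω_n s + ω_n² gives ω_n² = 847 ⇒ ω_n = 29.1 rad/s, and ζ = 37.4/(2ω_n) = 0.643.
The damped frequency ω_d = ω_n√(1−ζ²) = 22.3 rad/s. Then t_p = π/ω_d = 0.141 s.

t_p ≈ 0.141 s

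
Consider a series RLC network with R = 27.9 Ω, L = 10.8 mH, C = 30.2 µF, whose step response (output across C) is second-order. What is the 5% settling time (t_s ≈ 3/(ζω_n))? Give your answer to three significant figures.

t_s ≈ 0.00232 s

For a series RLC circuit (capacitor voltage as output), ω_n = 1/√(LC) = 1/√(10.8 mH · 30.2 µF) = 1750 rad/s.
ζ = (R/2)·√(C/L) = (27.9/2)·√(30.2 µF/10.8 mH) = 0.738.
t_s ≈ 3/(ζω_n) = 0.00232 s.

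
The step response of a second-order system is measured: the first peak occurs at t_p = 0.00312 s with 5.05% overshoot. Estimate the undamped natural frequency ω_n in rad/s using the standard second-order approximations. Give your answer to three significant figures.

From the overshoot, ζ = −ln(OS)/√(π²+ln²(OS)) = 0.689.
From t_p = π/ω_d, ω_d = π/0.00312 = 1010 rad/s, so ω_n = ω_d/√(1−ζ²) = 1390 rad/s.

ω_n ≈ 1390 rad/s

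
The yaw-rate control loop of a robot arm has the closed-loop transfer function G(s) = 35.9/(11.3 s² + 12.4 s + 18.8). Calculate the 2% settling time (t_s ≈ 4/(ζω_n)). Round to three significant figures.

t_s ≈ 7.29 s

Dividing through by 11.3: denominator becomes s² + 1.097 s + 1.664.
So ω_n = √1.664 = 1.29 rad/s and ζ = 1.097/(2·1.29) = 0.425.
t_s ≈ 4/(ζω_n) = 7.29 s.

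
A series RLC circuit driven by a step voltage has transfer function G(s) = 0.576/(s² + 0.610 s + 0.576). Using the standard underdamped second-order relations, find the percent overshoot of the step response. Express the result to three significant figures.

%OS ≈ 25.2%

Comparing the denominator to s² + 2ζω_n s + ω_n²: ω_n = √0.576 = 0.759 rad/s, and 2ζω_n = 0.610 so ζ = 0.610/(2·0.759) = 0.402.
%OS = 100 e^{−πζ/√(1−ζ²)} with ζ = 0.402 gives 25.2%.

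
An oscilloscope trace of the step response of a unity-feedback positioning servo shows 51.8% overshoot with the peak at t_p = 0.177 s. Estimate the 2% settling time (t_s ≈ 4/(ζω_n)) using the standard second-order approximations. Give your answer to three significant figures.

ζ from %OS: ζ = |ln 0.518|/√(π²+ln²0.518) = 0.205.
From t_p = π/ω_d, ω_d = π/0.177 = 17.7 rad/s, so ω_n = ω_d/√(1−ζ²) = 18.1 rad/s.
t_s ≈ 4/(ζω_n) = 4/(0.205·18.1) = 1.08 s.

t_s ≈ 1.08 s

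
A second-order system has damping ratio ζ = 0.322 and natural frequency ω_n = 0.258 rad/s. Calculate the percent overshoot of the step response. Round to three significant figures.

For an underdamped second-order system, %OS = 100·exp(−πζ/√(1−ζ²)).
πζ/√(1−ζ²) = π·0.322/√(1−0.104) = 1.069, so %OS = 100·e^(−1.069) = 34.4%.

%OS ≈ 34.4%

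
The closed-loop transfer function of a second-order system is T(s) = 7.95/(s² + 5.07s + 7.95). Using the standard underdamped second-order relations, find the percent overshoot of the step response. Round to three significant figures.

%OS ≈ 0.158%

Comparing the denominator to s² + 2ζω_n s + ω_n²: ω_n = √7.95 = 2.82 rad/s, and 2ζω_n = 5.07 so ζ = 5.07/(2·2.82) = 0.899.
Overshoot: exp(−π·0.899/√(1−0.899²)) = 0.00158, i.e. 0.158%.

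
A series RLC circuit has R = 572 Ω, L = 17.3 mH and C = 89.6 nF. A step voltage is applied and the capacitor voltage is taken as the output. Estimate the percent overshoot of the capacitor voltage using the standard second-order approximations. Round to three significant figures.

For a series RLC circuit (capacitor voltage as output), ω_n = 1/√(LC) = 1/√(17.3 mH · 89.6 nF) = 25400 rad/s.
ζ = (R/2)·√(C/L) = (572/2)·√(89.6 nF/17.3 mH) = 0.651.
%OS = 100 e^{−πζ/√(1−ζ²)} with ζ = 0.651 gives 6.77%.

%OS ≈ 6.77%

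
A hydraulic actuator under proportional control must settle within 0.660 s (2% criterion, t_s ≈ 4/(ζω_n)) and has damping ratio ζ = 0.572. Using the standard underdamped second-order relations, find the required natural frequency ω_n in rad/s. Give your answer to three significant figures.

Rearranging t_s ≈ 4/(ζω_n) gives ω_n = 4/(ζ·t_s) = 4/(0.572 × 0.660) = 10.6 rad/s.

ω_n ≈ 10.6 rad/s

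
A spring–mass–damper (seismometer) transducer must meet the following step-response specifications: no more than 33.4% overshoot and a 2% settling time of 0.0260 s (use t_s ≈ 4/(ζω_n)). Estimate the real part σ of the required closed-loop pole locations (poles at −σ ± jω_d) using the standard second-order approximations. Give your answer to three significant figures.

The settling-time spec alone fixes σ = ζω_n = 4/t_s = 4/0.0260 = 154.
(Overshoot then fixes ζ = 0.330 and hence ω_d = σ·√(1−ζ²)/ζ = 441 rad/s.)

σ ≈ 154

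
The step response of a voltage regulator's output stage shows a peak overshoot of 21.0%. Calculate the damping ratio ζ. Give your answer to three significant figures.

From %OS = 100·exp(−πζ/√(1−ζ²)), invert to get ζ = −ln(OS)/√(π² + ln²(OS)) with OS = 0.210.
−ln 0.210 = 1.561, so ζ = 1.561/√(π² + 2.436) = 0.445.

ζ ≈ 0.445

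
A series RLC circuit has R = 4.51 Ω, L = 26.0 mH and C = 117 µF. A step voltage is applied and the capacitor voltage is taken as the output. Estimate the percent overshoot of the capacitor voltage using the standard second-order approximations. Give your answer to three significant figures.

For a series RLC circuit (capacitor voltage as output), ω_n = 1/√(LC) = 1/√(26.0 mH · 117 µF) = 573 rad/s.
ζ = (R/2)·√(C/L) = (4.51/2)·√(117 µF/26.0 mH) = 0.151.
%OS = 100·exp(−πζ/√(1−ζ²)) = 61.8%.

%OS ≈ 61.8%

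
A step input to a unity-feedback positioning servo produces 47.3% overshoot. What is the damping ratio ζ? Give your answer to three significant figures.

Inverting the overshoot relation: ζ = |ln 0.473|/√(π² + ln²0.473) = 0.232.

ζ ≈ 0.232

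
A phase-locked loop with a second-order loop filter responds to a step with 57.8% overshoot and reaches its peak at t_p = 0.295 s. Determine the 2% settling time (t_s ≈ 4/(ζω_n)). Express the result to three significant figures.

t_s ≈ 2.15 s

ζ from %OS: ζ = |ln 0.578|/√(π²+ln²0.578) = 0.172.
t_p = π/ω_d ⇒ ω_d = 10.6 rad/s; then ω_n = ω_d/√(1−ζ²) = 10.8 rad/s.
t_s ≈ 4/(ζω_n) = 4/(0.172·10.8) = 2.15 s.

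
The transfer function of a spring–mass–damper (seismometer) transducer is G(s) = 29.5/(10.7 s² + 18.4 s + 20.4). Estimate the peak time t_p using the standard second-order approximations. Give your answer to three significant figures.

t_p ≈ 2.91 s

Dividing through by 10.7: denominator becomes s² + 1.720 s + 1.907.
So ω_n = √1.907 = 1.38 rad/s and ζ = 1.720/(2·1.38) = 0.623.
The damped frequency ω_d = ω_n√(1−ζ²) = 1.08 rad/s. t_p = π/ω_d = 2.91 s.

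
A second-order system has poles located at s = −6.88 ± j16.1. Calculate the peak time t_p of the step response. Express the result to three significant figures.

t_p ≈ 0.195 s

t_p = π/ω_d with ω_d = 16.1 (the imaginary part), so t_p = 0.195 s.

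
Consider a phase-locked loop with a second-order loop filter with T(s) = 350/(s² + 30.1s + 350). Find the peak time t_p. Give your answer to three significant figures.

t_p ≈ 0.283 s

ω_n = √350 = 18.7 rad/s; ζ = 30.1/(2·18.7) = 0.804.
ω_d = 18.7·√(1 − 0.804²) = 11.1 rad/s. Then t_p = π/ω_d = 0.283 s.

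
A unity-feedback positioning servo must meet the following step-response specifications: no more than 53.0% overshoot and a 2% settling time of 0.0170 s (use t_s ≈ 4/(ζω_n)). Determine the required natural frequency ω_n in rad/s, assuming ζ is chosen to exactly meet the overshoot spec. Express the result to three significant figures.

ω_n ≈ 1190 rad/s

From %OS = 100·exp(−πζ/√(1−ζ²)), invert to get ζ = −ln(OS)/√(π² + ln²(OS)) with OS = 0.530.
−ln 0.530 = 0.6349, so ζ = 0.6349/√(π² + 0.4031) = 0.198.
Then ω_n = 4/(ζ t_s) = 4/(0.198 × 0.0170) = 1190 rad/s.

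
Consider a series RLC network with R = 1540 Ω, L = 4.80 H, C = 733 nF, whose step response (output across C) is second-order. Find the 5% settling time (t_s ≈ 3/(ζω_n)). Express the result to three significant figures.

t_s ≈ 0.0187 s

For a series RLC circuit (capacitor voltage as output), ω_n = 1/√(LC) = 1/√(4.80 H · 733 nF) = 533 rad/s.
ζ = (R/2)·√(C/L) = (1540/2)·√(733 nF/4.80 H) = 0.301.
t_s ≈ 3/(ζω_n) = 0.0187 s.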